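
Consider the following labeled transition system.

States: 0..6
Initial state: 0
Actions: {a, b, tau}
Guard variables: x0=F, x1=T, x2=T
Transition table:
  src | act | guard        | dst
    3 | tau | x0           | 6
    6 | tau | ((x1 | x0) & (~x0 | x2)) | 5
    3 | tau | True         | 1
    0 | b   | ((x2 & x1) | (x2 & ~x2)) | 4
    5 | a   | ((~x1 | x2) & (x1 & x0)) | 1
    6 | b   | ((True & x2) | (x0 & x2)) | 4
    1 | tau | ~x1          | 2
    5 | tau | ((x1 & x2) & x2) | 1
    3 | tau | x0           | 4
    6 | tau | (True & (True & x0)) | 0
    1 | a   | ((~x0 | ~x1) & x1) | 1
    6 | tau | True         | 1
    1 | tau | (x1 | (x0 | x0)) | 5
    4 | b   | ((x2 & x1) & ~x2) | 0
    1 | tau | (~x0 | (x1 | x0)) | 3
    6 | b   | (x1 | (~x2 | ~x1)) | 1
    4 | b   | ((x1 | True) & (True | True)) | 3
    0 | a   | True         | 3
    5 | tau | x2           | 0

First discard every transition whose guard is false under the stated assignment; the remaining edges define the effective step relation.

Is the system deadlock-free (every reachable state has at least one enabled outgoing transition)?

R = {0,1,3,4,5}
  0: a→3  b→4  [2 exit(s)]
  1: a→1  tau→3  tau→5  [3 exit(s)]
  3: tau→1  [1 exit(s)]
  4: b→3  [1 exit(s)]
  5: tau→0  tau→1  [2 exit(s)]

Answer: DEADLOCK-FREE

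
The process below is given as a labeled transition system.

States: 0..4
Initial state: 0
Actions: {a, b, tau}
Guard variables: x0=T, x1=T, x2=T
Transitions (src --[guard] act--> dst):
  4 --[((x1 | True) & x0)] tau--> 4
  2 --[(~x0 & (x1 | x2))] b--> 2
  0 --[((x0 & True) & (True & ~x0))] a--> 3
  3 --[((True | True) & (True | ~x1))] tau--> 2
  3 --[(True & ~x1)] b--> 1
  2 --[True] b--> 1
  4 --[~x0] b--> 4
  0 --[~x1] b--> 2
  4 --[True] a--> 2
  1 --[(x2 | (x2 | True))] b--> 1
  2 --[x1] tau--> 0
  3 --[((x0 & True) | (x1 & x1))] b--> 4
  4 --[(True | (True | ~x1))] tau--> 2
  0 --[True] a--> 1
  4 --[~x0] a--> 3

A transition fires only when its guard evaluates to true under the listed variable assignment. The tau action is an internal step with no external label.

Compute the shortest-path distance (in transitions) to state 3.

BFS to 3:
  L0 = {0}
  L1 = {1}
3 never appears.

Answer: UNREACHABLE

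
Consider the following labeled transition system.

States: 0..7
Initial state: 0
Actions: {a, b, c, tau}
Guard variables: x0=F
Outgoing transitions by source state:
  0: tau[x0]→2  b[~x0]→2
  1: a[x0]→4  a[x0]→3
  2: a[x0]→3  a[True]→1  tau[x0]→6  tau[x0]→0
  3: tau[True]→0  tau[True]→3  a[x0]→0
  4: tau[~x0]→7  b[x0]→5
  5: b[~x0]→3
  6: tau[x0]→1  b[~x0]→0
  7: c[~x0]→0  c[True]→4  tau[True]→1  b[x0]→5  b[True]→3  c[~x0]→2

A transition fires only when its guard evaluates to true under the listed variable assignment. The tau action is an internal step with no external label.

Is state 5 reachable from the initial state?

Answer: UNREACHABLE

Analysis:
After dropping false guards: 12 live edges.
Layer 0: {0}
Layer 1: {2}  cumulative {0,2}
Layer 2: {1}  cumulative {0,1,2}
Reachable = {0,1,2}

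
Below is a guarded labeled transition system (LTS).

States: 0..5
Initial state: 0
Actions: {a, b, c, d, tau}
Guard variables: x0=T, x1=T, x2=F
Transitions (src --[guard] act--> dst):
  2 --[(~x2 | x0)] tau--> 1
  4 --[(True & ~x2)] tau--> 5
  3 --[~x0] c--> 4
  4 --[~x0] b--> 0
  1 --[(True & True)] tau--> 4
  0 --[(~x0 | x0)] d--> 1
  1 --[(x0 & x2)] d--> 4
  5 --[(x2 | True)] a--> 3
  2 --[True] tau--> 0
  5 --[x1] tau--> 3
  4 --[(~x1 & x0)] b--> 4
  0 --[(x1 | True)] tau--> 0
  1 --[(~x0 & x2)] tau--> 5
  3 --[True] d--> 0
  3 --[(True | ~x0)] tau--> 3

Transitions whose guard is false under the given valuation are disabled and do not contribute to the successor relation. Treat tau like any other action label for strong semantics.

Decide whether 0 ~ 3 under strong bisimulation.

Compute ~ classes (split until stable):
  P[0] = {{0,1,2,3,4,5}}
  P[1] = {{0,3},{1,2,4},{5}}
  P[2] = {{0},{1},{2},{3},{4},{5}}
stable after 3 split(s): 6 block(s)
0∈{0}, 3∈{3}

Answer: NOT BISIMILAR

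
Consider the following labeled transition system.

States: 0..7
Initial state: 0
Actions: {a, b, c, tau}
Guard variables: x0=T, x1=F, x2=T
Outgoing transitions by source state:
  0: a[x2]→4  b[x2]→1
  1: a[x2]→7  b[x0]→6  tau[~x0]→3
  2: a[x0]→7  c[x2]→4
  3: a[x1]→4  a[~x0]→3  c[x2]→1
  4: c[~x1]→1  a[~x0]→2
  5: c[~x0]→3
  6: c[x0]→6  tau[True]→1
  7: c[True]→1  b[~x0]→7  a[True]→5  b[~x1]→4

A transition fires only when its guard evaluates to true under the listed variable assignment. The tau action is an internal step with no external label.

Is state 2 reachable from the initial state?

Answer: UNREACHABLE

Analysis:
Guard filter leaves 13 enabled edge(s).
depth 0: {0}
depth 1: {1,4}  now seen {0,1,4}
depth 2: {6,7}  now seen {0,1,4,6,7}
depth 3: {5}  now seen {0,1,4,5,6,7}
Reachable = {0,1,4,5,6,7}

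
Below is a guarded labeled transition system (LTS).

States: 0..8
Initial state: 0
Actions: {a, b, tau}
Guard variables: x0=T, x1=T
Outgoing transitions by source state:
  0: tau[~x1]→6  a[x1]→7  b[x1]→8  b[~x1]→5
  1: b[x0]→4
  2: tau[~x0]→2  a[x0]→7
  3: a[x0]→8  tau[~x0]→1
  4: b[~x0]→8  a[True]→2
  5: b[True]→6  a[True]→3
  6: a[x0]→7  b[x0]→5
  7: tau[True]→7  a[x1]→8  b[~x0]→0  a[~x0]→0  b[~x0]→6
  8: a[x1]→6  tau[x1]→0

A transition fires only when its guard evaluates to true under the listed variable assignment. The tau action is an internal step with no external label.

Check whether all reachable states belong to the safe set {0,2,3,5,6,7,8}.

Allowed set {0,2,3,5,6,7,8}
Reach set: {0,3,5,6,7,8}
  0: ok
  3: ok
  5: ok
  6: ok
  7: ok
  8: ok

Answer: INVARIANT HOLDS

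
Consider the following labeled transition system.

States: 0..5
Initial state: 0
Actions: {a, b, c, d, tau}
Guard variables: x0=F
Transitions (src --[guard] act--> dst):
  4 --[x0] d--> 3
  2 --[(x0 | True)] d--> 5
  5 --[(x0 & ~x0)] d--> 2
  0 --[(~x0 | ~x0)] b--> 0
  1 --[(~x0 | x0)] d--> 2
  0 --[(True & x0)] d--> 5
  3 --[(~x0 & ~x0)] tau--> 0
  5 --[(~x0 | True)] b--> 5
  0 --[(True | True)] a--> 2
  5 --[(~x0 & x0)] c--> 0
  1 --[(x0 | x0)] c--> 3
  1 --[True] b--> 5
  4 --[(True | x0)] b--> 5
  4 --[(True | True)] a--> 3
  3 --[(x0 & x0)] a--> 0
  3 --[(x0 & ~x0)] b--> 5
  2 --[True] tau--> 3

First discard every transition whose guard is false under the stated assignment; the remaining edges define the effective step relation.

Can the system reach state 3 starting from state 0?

Guard filter leaves 10 enabled edge(s).
Layer 0: {0}
Layer 1: {2}  cumulative {0,2}
Layer 2: {3,5}  cumulative {0,2,3,5}
Reach set: {0,2,3,5}
Path to 3: a·tau

Answer: REACHABLE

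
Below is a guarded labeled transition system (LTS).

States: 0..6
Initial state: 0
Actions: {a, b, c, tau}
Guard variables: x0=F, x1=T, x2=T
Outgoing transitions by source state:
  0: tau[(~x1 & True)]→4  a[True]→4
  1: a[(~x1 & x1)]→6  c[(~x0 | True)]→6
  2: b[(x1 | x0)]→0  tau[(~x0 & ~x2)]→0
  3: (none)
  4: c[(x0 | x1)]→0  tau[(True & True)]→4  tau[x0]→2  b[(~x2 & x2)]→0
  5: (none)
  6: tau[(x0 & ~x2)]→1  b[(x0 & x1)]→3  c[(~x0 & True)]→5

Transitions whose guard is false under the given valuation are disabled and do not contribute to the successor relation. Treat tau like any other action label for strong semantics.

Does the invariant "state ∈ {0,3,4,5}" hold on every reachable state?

Inv-set: {0,3,4,5}
Reachable = {0,4}
  0: ok
  4: ok

Answer: INVARIANT HOLDS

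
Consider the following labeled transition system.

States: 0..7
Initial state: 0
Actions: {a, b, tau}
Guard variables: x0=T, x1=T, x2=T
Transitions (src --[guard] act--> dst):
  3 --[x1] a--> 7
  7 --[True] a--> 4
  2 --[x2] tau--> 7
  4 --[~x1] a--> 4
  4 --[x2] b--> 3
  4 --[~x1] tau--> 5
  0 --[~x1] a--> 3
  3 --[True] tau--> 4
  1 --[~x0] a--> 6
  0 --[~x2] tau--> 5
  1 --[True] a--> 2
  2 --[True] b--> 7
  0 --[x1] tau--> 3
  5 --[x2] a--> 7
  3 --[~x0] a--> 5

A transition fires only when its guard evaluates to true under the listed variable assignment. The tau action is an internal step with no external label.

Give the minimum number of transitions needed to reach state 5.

Breadth-first toward 5:
  L0 = {0}
  L1 = {3}
  L2 = {4,7}
5 never appears.

Answer: UNREACHABLE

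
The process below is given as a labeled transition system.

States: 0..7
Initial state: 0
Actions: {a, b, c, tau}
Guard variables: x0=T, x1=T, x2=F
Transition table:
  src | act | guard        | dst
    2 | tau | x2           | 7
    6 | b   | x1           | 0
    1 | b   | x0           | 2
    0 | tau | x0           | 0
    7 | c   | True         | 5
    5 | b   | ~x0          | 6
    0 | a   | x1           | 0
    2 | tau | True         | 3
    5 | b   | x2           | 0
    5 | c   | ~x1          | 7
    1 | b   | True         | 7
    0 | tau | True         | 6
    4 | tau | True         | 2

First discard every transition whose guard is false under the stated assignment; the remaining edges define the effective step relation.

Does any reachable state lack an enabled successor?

Answer: DEADLOCK-FREE

Working:
R = {0,6}
  0: a→0  tau→0  tau→6  [deg 3]
  6: b→0  [deg 1]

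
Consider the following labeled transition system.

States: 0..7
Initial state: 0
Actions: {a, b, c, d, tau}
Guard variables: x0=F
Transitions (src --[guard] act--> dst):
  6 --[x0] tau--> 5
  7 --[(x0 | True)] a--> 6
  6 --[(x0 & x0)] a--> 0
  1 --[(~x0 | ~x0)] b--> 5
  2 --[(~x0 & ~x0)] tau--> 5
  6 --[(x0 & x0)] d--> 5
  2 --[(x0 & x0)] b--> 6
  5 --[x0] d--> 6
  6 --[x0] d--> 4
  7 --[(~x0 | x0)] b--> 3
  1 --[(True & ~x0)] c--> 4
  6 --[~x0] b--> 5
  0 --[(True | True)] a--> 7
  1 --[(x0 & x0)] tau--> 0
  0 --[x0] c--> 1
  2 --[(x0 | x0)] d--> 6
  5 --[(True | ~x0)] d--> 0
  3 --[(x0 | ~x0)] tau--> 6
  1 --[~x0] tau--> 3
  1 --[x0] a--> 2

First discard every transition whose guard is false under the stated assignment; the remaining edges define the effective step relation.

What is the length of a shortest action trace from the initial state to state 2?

Answer: UNREACHABLE

Trace:
BFS to 2:
  L0 = {0}
  L1 = {7}
  L2 = {3,6}
  L3 = {5}
2 never appears.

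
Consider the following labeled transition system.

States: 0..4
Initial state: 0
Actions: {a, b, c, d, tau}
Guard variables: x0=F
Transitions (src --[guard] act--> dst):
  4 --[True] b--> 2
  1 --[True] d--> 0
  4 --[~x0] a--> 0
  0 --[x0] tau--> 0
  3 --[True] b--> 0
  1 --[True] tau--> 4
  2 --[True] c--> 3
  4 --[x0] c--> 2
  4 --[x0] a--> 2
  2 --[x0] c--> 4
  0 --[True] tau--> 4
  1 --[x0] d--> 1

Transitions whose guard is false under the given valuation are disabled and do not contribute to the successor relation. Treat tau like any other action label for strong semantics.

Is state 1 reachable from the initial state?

After dropping false guards: 7 live edges.
L0 = {0}
L1 = {4}  now seen {0,4}
L2 = {2}  now seen {0,2,4}
L3 = {3}  now seen {0,2,3,4}
Reach set: {0,2,3,4}

Answer: UNREACHABLE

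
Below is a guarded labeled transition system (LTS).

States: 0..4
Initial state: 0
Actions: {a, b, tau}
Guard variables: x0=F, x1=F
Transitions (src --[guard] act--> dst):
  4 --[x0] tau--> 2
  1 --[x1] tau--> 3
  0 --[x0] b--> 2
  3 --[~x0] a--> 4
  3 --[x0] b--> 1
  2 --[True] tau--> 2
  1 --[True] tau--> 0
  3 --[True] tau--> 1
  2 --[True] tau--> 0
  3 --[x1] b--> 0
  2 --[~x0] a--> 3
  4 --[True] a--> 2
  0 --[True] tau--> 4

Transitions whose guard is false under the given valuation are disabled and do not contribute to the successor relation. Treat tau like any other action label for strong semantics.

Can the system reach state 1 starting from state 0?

Answer: REACHABLE

Working:
After dropping false guards: 8 live edges.
Layer 0: {0}
Layer 1: {4}  cumulative {0,4}
Layer 2: {2}  cumulative {0,2,4}
Layer 3: {3}  cumulative {0,2,3,4}
Layer 4: {1}  cumulative {0,1,2,3,4}
Reach set: {0,1,2,3,4}
witness 1: tau·a·a·tau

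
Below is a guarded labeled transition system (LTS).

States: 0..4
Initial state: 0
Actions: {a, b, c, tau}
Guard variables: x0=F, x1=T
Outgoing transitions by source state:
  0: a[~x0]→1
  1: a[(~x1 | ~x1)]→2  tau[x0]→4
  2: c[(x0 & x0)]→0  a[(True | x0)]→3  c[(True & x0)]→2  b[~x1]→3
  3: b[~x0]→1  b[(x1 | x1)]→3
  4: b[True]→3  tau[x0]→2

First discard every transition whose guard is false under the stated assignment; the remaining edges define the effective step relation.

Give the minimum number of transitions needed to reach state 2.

Breadth-first toward 2:
  L0 = {0}
  L1 = {1}
2 never appears.

Answer: UNREACHABLE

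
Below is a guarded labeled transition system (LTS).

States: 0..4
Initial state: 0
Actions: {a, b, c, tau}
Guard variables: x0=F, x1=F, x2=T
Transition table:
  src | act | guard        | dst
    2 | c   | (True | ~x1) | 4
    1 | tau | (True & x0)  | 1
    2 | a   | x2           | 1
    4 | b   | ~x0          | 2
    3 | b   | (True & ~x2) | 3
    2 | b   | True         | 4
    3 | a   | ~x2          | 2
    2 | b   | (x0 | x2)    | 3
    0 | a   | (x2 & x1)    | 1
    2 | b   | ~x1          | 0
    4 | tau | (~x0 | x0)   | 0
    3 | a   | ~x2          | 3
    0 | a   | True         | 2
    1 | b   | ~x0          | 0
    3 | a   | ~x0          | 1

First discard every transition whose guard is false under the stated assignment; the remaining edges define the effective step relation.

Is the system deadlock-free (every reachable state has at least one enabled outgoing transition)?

R = {0,1,2,3,4}
  0: a→2  [1 out]
  1: b→0  [1 out]
  2: a→1  b→0  b→3  b→4  c→4  [5 out]
  3: a→1  [1 out]
  4: b→2  tau→0  [2 out]

Answer: DEADLOCK-FREE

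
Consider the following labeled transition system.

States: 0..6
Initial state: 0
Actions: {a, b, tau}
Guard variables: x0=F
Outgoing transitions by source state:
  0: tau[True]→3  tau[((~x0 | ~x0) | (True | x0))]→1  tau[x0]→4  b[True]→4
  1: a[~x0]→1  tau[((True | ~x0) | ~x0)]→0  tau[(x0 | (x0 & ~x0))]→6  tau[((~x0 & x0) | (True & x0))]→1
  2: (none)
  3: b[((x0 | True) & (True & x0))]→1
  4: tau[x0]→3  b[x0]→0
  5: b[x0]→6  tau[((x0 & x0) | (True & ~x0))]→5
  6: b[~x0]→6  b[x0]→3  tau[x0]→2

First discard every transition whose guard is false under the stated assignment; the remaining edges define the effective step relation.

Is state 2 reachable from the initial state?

Answer: UNREACHABLE

Trace:
Guard filter leaves 7 enabled edge(s).
Layer 0: {0}
Layer 1: {1,3,4}  total {0,1,3,4}
Reach set: {0,1,3,4}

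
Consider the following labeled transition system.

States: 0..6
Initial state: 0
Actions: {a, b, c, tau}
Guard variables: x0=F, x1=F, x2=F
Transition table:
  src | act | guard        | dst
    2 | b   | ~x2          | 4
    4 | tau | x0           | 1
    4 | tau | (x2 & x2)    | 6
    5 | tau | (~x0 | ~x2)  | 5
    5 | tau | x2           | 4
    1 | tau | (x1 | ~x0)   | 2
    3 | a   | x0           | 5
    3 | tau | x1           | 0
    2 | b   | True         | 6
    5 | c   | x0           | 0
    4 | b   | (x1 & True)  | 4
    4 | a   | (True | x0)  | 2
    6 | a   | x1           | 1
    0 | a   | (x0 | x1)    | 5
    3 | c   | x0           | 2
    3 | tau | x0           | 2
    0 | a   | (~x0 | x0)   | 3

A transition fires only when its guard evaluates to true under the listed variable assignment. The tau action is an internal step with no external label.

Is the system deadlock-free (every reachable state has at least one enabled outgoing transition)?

Answer: DEADLOCK at state 3

Working:
R = {0,3}
  0: a→3  [deg 1]
  3: ∅  [STUCK]
witness 3: a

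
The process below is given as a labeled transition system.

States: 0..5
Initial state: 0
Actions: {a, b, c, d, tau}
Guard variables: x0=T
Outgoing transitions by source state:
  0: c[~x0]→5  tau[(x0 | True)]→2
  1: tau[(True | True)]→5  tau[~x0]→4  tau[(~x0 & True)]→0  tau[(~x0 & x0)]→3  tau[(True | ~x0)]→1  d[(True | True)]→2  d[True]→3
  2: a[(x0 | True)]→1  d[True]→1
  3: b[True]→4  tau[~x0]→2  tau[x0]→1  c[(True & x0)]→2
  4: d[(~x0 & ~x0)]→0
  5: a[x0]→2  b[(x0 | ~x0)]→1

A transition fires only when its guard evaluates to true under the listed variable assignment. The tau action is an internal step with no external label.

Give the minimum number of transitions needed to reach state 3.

BFS to 3:
  Layer 0: {0}
  Layer 1: {2}
  Layer 2: {1}
  Layer 3: {3,5}
depth(3)=3, e.g. tau·a·d

Answer: 3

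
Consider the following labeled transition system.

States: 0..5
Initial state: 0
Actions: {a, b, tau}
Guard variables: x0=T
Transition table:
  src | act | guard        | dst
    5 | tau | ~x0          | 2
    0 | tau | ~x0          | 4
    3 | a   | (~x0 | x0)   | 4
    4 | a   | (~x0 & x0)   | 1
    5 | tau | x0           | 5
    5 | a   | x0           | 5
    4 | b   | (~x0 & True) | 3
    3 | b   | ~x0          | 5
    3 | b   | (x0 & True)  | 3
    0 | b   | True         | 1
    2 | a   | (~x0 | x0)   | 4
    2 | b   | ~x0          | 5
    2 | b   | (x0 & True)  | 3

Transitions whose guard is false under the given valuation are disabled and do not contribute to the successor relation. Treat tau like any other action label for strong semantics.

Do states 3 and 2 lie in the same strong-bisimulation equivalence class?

Compute ~ classes (split until stable):
  P[0] = {{0,1,2,3,4,5}}
  P[1] = {{0},{1,4},{2,3},{5}}
Fixed point at round 2; 4 class(es).
class of 3: {2,3}; class of 2: {2,3}

Answer: BISIMILAR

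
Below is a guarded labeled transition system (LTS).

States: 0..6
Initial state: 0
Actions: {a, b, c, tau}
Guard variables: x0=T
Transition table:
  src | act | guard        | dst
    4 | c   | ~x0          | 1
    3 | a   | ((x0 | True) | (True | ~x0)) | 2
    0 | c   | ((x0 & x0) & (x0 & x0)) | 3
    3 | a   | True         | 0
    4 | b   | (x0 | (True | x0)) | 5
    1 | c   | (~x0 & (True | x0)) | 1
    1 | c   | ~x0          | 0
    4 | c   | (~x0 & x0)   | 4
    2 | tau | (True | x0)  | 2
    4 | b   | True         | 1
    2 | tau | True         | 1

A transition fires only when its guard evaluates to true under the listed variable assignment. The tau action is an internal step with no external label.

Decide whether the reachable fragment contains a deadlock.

Answer: DEADLOCK at state 1

Working:
Reachable = {0,1,2,3}
  0: c→3  [1 out]
  1: ∅  [no exit]
  2: tau→1  tau→2  [2 out]
  3: a→0  a→2  [2 out]
witness 1: c·a·tau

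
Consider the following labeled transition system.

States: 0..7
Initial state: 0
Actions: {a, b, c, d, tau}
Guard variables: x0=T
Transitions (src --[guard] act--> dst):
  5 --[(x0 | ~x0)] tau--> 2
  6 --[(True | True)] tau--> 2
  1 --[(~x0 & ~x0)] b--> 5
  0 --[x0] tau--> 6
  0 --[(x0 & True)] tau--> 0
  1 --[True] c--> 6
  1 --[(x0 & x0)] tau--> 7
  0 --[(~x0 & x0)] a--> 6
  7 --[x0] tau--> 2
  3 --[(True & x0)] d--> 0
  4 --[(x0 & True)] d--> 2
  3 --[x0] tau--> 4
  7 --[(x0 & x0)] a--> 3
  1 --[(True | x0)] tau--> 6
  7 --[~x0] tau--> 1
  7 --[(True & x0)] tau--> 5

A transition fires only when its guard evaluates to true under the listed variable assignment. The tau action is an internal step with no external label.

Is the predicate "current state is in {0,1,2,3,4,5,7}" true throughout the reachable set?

Safe = {0,1,2,3,4,5,7}
Reach set: {0,2,6}
  0: ✓
  2: ✓
  6: VIOLATES
counterexample path to 6: tau

Answer: INVARIANT VIOLATED at state 6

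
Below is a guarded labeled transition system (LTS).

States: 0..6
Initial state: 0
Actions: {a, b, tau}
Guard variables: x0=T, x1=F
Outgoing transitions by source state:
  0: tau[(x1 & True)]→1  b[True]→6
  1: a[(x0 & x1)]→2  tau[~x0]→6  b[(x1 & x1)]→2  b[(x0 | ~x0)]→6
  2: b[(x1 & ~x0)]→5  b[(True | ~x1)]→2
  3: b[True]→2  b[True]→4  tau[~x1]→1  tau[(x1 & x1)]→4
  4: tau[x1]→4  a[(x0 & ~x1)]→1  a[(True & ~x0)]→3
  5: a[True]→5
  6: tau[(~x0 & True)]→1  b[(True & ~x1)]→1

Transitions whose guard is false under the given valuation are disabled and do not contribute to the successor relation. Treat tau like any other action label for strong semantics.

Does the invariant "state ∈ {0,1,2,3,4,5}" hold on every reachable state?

Inv-set: {0,1,2,3,4,5}
Reachable = {0,1,6}
  0: safe
  1: safe
  6: VIOLATES
reach 6 via b — violates

Answer: INVARIANT VIOLATED at state 6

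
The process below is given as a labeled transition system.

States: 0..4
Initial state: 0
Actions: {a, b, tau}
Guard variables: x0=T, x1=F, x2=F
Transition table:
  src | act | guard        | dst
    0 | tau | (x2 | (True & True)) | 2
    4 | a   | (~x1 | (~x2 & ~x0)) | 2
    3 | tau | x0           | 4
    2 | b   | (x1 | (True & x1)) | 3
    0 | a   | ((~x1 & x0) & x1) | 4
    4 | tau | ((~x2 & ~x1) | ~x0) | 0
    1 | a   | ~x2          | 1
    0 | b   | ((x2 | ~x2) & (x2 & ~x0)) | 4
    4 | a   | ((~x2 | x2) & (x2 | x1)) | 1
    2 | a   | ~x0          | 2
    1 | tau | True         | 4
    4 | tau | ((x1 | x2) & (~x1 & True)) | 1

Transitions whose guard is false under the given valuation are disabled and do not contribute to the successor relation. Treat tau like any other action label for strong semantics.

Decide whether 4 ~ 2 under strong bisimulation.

Refine partition for ~:
  π0 = {{0,1,2,3,4}}
  π1 = {{0,3},{1,4},{2}}
  π2 = {{0},{1},{2},{3},{4}}
Fixed point at round 3; 5 class(es).
[4]={4}  [2]={2}

Answer: NOT BISIMILAR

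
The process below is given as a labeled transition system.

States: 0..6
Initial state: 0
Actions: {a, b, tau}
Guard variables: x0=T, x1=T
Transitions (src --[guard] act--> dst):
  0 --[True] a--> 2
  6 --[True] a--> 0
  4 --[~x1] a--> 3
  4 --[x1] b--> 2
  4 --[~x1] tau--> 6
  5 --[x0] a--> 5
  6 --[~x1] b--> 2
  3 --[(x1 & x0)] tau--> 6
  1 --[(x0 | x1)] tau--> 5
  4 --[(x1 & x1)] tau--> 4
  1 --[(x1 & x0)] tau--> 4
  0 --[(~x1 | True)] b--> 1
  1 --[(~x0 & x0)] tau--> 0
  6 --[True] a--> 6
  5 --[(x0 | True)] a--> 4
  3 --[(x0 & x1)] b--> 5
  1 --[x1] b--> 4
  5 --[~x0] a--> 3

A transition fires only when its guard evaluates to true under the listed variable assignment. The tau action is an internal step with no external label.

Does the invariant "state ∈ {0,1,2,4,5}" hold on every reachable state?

Answer: INVARIANT HOLDS

Analysis:
Inv-set: {0,1,2,4,5}
Reachable = {0,1,2,4,5}
  0: ok
  1: ok
  2: ok
  4: ok
  5: ok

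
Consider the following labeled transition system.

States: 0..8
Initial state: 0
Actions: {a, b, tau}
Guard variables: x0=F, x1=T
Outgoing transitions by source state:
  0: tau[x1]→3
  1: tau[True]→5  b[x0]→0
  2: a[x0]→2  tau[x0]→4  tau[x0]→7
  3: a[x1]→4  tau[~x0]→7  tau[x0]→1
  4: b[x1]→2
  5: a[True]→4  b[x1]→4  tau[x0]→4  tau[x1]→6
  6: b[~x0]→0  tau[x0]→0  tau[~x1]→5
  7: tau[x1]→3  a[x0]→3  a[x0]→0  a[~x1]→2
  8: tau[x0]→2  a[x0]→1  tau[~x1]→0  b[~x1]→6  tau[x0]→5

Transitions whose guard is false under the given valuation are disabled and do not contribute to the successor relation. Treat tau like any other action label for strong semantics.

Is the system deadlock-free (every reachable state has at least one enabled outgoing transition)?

Reach set: {0,2,3,4,7}
  0: tau→3  [1 out]
  2: ∅  [deadlock]
  3: a→4  tau→7  [2 out]
  4: b→2  [1 out]
  7: tau→3  [1 out]
witness 2: tau·a·b

Answer: DEADLOCK at state 2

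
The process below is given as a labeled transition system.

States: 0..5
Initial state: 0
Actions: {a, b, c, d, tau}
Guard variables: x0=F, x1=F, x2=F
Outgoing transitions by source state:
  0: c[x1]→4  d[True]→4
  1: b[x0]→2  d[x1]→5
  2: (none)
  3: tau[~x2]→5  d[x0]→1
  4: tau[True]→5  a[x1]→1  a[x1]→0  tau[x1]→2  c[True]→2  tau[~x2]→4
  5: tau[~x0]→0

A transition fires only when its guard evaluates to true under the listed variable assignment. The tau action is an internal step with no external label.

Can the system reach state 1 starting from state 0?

Answer: UNREACHABLE

Working:
After dropping false guards: 6 live edges.
Layer 0: {0}
Layer 1: {4}  now seen {0,4}
Layer 2: {2,5}  now seen {0,2,4,5}
R = {0,2,4,5}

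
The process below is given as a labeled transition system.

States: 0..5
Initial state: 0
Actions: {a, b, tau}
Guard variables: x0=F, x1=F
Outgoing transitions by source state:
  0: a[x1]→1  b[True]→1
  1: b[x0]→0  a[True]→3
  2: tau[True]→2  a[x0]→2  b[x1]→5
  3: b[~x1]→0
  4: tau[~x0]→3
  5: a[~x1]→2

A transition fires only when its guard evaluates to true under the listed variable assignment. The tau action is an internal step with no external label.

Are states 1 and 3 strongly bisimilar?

Answer: NOT BISIMILAR

Analysis:
Refine partition for ~:
  round 0: {{0,1,2,3,4,5}}
  round 1: {{0,3},{1,5},{2,4}}
  round 2: {{0},{1},{2},{3},{4},{5}}
6 equivalence class(es) (converged in 3)
[1]={1}  [3]={3}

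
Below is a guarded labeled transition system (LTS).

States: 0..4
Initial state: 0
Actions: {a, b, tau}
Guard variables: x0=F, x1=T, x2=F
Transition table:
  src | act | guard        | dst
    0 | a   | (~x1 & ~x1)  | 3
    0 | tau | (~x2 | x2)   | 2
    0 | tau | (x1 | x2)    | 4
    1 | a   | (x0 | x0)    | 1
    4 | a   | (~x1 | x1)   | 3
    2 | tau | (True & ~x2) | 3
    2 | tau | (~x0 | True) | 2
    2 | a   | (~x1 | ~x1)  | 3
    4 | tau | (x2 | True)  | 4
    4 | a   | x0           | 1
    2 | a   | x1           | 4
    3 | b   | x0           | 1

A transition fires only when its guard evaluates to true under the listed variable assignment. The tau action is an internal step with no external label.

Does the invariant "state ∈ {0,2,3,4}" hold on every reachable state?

Answer: INVARIANT HOLDS

Working:
Safe = {0,2,3,4}
Reach set: {0,2,3,4}
  0: ✓
  2: ✓
  3: ✓
  4: ✓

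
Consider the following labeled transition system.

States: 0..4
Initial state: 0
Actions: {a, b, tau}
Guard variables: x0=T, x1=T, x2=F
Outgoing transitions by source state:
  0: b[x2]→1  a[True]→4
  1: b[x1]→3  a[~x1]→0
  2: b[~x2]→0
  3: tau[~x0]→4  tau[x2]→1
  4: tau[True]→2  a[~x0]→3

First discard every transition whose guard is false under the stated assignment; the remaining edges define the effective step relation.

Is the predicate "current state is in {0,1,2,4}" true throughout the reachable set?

Allowed set {0,1,2,4}
Reach set: {0,2,4}
  0: ✓
  2: ✓
  4: ✓

Answer: INVARIANT HOLDS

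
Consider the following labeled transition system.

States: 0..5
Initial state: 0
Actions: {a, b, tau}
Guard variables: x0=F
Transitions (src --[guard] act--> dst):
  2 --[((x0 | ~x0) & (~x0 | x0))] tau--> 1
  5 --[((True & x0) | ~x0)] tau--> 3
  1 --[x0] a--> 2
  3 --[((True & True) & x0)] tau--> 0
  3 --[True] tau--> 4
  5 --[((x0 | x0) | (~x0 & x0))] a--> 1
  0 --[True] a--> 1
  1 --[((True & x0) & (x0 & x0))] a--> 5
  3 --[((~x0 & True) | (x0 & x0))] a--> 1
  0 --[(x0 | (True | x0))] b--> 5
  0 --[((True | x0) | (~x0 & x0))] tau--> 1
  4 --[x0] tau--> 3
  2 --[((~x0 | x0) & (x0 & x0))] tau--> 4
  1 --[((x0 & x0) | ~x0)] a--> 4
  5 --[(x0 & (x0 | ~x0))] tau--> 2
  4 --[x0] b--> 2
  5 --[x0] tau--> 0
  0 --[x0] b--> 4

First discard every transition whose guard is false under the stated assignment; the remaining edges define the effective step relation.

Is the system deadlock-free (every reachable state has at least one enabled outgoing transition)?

Answer: DEADLOCK at state 4

Working:
Reach set: {0,1,3,4,5}
  0: a→1  b→5  tau→1  [deg 3]
  1: a→4  [deg 1]
  3: a→1  tau→4  [deg 2]
  4: ∅  [no exit]
  5: tau→3  [deg 1]
Path to 4: a·a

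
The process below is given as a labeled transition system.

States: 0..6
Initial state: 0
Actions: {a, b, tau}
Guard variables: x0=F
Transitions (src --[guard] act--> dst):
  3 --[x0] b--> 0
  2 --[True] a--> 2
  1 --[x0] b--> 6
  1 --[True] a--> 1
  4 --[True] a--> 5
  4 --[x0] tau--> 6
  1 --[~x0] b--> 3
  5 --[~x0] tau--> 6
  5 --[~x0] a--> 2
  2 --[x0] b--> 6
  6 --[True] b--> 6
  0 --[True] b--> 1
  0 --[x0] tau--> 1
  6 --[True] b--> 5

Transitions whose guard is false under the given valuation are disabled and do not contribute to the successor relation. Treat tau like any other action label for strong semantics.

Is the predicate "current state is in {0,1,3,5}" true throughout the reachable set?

Inv-set: {0,1,3,5}
Reach set: {0,1,3}
  0: ✓
  1: ✓
  3: ✓

Answer: INVARIANT HOLDS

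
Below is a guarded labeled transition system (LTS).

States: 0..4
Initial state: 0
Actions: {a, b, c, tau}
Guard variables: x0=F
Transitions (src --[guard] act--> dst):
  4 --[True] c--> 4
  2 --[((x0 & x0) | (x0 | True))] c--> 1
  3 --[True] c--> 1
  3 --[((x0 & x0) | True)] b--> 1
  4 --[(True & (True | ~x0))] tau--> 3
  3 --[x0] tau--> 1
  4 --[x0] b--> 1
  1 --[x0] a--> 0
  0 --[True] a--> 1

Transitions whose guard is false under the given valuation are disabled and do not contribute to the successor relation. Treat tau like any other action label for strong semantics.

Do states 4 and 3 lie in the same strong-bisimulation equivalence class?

Bisimulation quotient by refinement:
  round 0: {{0,1,2,3,4}}
  round 1: {{0},{1},{2},{3},{4}}
5 equivalence class(es) (converged in 2)
class of 4: {4}; class of 3: {3}

Answer: NOT BISIMILAR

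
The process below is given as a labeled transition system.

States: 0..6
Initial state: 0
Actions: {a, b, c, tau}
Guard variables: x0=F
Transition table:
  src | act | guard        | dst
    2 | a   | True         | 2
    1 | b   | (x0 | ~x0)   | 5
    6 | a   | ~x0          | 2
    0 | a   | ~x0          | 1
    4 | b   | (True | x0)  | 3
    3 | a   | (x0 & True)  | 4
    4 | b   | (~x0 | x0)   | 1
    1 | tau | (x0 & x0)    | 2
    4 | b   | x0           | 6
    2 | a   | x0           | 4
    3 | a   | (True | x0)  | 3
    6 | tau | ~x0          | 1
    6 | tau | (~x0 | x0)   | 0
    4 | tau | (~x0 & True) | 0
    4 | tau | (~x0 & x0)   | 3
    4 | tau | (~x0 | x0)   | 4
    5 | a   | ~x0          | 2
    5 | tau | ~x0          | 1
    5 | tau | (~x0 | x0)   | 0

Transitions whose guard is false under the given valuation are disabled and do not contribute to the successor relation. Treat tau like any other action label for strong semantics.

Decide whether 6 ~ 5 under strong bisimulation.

Answer: BISIMILAR

Analysis:
Refine partition for ~:
  round 0: {{0,1,2,3,4,5,6}}
  round 1: {{0,2,3},{1},{4},{5,6}}
  round 2: {{0},{1},{2,3},{4},{5,6}}
stable after 3 split(s): 5 block(s)
[6]={5,6}  [5]={5,6}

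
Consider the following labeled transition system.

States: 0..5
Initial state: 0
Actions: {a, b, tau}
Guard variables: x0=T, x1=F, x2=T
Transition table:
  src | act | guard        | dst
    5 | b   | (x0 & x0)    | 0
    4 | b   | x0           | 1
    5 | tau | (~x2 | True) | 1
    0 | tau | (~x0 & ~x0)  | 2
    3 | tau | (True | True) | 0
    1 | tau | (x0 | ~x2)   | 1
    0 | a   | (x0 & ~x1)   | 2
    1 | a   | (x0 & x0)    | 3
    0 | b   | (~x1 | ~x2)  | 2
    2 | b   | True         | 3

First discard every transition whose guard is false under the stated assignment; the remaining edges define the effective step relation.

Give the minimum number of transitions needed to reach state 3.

Breadth-first toward 3:
  Layer 0: {0}
  Layer 1: {2}
  Layer 2: {3}
3 enters at depth 2; path a·b

Answer: 2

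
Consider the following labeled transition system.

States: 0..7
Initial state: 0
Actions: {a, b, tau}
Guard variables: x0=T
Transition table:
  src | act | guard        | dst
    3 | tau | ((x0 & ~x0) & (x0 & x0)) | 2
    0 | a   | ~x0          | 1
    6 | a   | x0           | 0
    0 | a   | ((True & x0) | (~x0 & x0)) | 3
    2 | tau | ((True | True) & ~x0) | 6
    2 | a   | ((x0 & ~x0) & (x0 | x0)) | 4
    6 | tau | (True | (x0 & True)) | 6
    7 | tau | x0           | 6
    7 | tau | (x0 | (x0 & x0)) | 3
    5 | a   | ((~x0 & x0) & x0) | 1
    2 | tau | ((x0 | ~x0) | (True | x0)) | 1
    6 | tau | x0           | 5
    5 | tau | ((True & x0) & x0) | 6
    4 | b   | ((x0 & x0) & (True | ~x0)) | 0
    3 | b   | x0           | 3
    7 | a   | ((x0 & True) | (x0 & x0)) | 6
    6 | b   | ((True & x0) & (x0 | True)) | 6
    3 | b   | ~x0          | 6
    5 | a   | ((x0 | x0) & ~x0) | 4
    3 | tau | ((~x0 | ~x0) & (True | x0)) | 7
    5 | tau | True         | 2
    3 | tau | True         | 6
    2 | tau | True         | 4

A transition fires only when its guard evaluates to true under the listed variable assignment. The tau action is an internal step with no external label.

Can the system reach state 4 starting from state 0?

Answer: REACHABLE

Working:
Guard filter leaves 15 enabled edge(s).
L0 = {0}
L1 = {3}  now seen {0,3}
L2 = {6}  now seen {0,3,6}
L3 = {5}  now seen {0,3,5,6}
L4 = {2}  now seen {0,2,3,5,6}
L5 = {1,4}  now seen {0,1,2,3,4,5,6}
Reach set: {0,1,2,3,4,5,6}
Path to 4: a·tau·tau·tau·tau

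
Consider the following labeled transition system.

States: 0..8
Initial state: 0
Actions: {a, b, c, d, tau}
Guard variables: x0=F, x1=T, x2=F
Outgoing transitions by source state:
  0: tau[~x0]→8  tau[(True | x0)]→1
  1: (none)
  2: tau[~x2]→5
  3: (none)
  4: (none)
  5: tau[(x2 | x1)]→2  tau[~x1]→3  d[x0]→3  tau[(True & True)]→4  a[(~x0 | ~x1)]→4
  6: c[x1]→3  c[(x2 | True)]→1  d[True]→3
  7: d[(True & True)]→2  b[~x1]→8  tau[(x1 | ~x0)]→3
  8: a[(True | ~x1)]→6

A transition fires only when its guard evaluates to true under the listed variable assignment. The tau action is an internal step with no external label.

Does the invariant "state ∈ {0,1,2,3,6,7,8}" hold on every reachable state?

Answer: INVARIANT HOLDS

Analysis:
Inv-set: {0,1,2,3,6,7,8}
Reach set: {0,1,3,6,8}
  0: safe
  1: safe
  3: safe
  6: safe
  8: safe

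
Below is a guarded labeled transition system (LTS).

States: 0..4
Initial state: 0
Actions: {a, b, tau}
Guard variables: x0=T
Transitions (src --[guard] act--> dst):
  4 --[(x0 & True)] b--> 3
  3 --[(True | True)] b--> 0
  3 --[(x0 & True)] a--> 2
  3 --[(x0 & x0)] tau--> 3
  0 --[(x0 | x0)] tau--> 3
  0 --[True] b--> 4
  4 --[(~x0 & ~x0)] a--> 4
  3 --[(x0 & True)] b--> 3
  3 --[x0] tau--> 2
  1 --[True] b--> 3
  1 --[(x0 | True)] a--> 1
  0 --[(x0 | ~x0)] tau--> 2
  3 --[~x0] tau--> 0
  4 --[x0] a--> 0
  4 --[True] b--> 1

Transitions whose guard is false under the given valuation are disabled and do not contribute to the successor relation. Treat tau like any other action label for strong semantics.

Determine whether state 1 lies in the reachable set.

After dropping false guards: 13 live edges.
L0 = {0}
L1 = {2,3,4}  now seen {0,2,3,4}
L2 = {1}  now seen {0,1,2,3,4}
R = {0,1,2,3,4}
trace reaching 1: b·b

Answer: REACHABLE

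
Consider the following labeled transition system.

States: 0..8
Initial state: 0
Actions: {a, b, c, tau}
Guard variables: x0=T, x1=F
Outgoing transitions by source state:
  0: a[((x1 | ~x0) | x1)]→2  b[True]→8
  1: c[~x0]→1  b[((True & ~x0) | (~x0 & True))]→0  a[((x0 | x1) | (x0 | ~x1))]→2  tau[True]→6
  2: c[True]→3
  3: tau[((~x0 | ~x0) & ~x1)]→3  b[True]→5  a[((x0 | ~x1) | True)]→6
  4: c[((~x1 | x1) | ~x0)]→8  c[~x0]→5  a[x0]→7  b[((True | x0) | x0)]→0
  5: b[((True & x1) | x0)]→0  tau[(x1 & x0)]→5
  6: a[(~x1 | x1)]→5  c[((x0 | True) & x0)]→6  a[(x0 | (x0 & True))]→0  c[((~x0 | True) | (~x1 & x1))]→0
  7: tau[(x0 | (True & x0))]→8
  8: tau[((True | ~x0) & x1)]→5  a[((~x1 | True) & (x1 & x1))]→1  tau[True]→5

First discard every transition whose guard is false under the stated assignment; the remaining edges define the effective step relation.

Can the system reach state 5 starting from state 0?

Answer: REACHABLE

Trace:
16 transition(s) survive guard evaluation.
depth 0: {0}
depth 1: {8}  total {0,8}
depth 2: {5}  total {0,5,8}
Reach set: {0,5,8}
trace reaching 5: b·tau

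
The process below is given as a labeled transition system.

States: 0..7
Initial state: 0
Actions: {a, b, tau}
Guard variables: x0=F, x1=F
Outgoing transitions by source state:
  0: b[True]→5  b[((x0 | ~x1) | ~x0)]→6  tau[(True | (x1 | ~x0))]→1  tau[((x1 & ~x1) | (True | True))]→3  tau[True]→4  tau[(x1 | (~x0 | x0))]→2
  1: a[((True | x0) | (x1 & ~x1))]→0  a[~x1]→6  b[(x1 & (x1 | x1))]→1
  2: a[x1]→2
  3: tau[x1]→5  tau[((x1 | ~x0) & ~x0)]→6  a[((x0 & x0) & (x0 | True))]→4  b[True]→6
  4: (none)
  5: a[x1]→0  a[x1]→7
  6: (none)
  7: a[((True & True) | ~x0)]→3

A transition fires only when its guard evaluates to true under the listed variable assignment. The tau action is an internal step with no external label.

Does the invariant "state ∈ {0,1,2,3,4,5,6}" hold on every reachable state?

Inv-set: {0,1,2,3,4,5,6}
R = {0,1,2,3,4,5,6}
  0: ✓
  1: ✓
  2: ✓
  3: ✓
  4: ✓
  5: ✓
  6: ✓

Answer: INVARIANT HOLDS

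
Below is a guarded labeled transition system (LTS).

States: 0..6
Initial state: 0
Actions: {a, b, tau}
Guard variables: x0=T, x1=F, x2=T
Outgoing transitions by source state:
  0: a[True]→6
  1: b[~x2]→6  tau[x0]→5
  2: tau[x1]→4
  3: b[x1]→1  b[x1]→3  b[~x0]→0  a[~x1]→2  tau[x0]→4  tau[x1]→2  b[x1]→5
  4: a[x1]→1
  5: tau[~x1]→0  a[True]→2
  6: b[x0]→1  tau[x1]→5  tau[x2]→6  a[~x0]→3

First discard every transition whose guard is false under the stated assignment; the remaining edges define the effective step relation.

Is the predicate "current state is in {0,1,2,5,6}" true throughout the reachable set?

Answer: INVARIANT HOLDS

Analysis:
Allowed set {0,1,2,5,6}
R = {0,1,2,5,6}
  0: ok
  1: ok
  2: ok
  5: ok
  6: ok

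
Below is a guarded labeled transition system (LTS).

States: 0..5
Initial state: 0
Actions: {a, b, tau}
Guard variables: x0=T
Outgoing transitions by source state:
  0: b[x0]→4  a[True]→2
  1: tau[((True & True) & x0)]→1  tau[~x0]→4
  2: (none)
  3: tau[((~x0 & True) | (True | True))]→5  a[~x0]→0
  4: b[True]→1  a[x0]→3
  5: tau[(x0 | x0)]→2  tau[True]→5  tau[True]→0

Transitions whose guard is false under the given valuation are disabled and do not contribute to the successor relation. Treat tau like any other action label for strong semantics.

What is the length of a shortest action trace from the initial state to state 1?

Answer: 2

Analysis:
BFS to 1:
  depth 0: {0}
  depth 1: {2,4}
  depth 2: {1,3}
depth(1)=2, e.g. b·b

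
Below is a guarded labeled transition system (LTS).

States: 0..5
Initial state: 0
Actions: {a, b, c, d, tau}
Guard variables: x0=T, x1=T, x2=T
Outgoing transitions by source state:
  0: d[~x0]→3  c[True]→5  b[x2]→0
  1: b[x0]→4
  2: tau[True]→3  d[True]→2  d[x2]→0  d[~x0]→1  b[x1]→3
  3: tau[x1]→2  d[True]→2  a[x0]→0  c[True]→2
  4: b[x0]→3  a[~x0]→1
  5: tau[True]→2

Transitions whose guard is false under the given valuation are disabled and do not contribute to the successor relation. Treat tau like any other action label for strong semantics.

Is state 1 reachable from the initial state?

After dropping false guards: 13 live edges.
Layer 0: {0}
Layer 1: {5}  total {0,5}
Layer 2: {2}  total {0,2,5}
Layer 3: {3}  total {0,2,3,5}
R = {0,2,3,5}

Answer: UNREACHABLE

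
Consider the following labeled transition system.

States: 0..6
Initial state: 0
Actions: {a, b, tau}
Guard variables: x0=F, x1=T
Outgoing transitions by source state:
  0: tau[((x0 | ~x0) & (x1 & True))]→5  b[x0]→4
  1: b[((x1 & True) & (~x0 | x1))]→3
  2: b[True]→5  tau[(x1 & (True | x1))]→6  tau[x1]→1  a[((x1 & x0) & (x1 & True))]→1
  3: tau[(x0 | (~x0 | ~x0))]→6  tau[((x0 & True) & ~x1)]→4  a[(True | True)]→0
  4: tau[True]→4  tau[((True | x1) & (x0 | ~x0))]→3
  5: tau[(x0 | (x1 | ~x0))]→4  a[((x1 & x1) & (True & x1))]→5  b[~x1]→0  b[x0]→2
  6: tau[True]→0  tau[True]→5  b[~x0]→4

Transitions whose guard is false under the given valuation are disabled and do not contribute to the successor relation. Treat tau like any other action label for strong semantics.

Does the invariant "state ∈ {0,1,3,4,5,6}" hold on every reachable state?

Answer: INVARIANT HOLDS

Working:
Inv-set: {0,1,3,4,5,6}
Reach set: {0,3,4,5,6}
  0: ✓
  3: ✓
  4: ✓
  5: ✓
  6: ✓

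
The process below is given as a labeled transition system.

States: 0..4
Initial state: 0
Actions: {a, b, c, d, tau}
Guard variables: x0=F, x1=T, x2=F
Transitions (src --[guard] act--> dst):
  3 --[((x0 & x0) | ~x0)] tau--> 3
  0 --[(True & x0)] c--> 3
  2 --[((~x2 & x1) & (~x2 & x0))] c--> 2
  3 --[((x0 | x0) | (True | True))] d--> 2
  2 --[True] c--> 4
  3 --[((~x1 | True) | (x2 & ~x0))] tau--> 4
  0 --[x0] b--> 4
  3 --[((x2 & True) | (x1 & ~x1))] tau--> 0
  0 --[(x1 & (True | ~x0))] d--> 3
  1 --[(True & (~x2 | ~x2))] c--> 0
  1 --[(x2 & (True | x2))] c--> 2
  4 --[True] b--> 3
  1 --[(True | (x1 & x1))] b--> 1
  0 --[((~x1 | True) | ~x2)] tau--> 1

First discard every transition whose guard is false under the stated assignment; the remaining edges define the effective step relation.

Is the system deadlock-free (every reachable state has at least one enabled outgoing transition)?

Answer: DEADLOCK-FREE

Trace:
Reachable = {0,1,2,3,4}
  0: d→3  tau→1  [deg 2]
  1: b→1  c→0  [deg 2]
  2: c→4  [deg 1]
  3: d→2  tau→3  tau→4  [deg 3]
  4: b→3  [deg 1]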